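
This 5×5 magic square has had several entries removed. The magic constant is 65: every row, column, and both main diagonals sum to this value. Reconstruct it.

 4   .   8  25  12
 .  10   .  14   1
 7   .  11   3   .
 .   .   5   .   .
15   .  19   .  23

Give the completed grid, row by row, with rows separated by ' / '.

Row 1 must total 65; the given cells sum to 49, so (1,2) = 16.
Column 3: 8 + 11 + 5 + 19 + ? = 65, so (2,3) = 22.
Using main diagonal: 4 + 10 + 11 + 23 + ? → (4,4) = 65 − 48 = 17.
Using anti-diagonal: 12 + 14 + 11 + 15 + ? → (4,2) = 65 − 52 = 13.
Row 2: 10 + 22 + 14 + 1 + ? = 65, so (2,1) = 18.
Column 1: 4 + 18 + 7 + 15 + ? = 65, so (4,1) = 21.
Using column 4: 25 + 14 + 3 + 17 + ? → (5,4) = 65 − 59 = 6.
Row 4 must total 65; the given cells sum to 56, so (4,5) = 9.
The remaining cell in row 5 is (5,2) = 65 − 63 = 2.
The remaining cell in column 2 is (3,2) = 65 − 41 = 24.
Column 5 needs 65; the known cells sum to 45, so (3,5) = 20.

4 16 8 25 12 / 18 10 22 14 1 / 7 24 11 3 20 / 21 13 5 17 9 / 15 2 19 6 23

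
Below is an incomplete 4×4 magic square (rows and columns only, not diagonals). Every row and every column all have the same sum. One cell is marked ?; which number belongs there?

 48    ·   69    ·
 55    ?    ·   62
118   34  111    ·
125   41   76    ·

139

Column 1 is complete and sums to 346; that is the magic constant.
Row 3 must total 346; the given cells sum to 263, so (3,4) = 83.
Using row 4: 125 + 41 + 76 + ? → (4,4) = 346 − 242 = 104.
Column 3 needs 346; the known cells sum to 256, so (2,3) = 90.
The remaining cell in column 4 is (1,4) = 346 − 249 = 97.
Row 1 needs 346; the known cells sum to 214, so (1,2) = 132.
From row 2, 346 − (55 + 90 + 62) gives (2,2) = 139.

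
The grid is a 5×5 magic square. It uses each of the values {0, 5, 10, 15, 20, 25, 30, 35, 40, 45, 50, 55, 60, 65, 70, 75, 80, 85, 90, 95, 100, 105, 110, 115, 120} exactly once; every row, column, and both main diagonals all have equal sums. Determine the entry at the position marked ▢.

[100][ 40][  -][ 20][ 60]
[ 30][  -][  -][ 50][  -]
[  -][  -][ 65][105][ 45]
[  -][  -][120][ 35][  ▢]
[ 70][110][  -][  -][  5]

75

The 25 entries sum to 1500, so each line sums to 1500/5 = 300.
From row 1, 300 − (100 + 40 + 20 + 60) gives (1,3) = 80.
From column 4, 300 − (20 + 50 + 105 + 35) gives (5,4) = 90.
From main diagonal, 300 − (100 + 65 + 35 + 5) gives (2,2) = 95.
Anti-diagonal needs 300; the known cells sum to 245, so (4,2) = 55.
Row 5 needs 300; the known cells sum to 275, so (5,3) = 25.
Using column 2: 40 + 95 + 55 + 110 + ? → (3,2) = 300 − 300 = 0.
The remaining cell in column 3 is (2,3) = 300 − 290 = 10.
The remaining cell in row 2 is (2,5) = 300 − 185 = 115.
Row 3: 0 + 65 + 105 + 45 + ? = 300, so (3,1) = 85.
Using column 1: 100 + 30 + 85 + 70 + ? → (4,1) = 300 − 285 = 15.
Using column 5: 60 + 115 + 45 + 5 + ? → (4,5) = 300 − 225 = 75.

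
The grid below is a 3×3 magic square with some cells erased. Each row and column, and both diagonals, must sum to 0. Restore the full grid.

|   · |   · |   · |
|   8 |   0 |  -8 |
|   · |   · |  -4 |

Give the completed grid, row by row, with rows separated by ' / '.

4 -16 12 / 8 0 -8 / -12 16 -4

Column 3: -8 + (-4) + ? = 0, so (1,3) = 12.
From main diagonal, 0 − (0 + (-4)) gives (1,1) = 4.
From anti-diagonal, 0 − (12 + 0) gives (3,1) = -12.
The remaining cell in row 1 is (1,2) = 0 − 16 = -16.
From row 3, 0 − (-12 + (-4)) gives (3,2) = 16.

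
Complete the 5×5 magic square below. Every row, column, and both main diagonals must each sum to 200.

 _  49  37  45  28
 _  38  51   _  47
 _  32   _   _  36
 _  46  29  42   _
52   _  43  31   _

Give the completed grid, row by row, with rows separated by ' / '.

Row 1 must total 200; the given cells sum to 159, so (1,1) = 41.
Using column 2: 49 + 38 + 32 + 46 + ? → (5,2) = 200 − 165 = 35.
Column 3 must total 200; the given cells sum to 160, so (3,3) = 40.
Main diagonal needs 200; the known cells sum to 161, so (5,5) = 39.
The remaining cell in anti-diagonal is (2,4) = 200 − 166 = 34.
The remaining cell in row 2 is (2,1) = 200 − 170 = 30.
Using column 4: 45 + 34 + 42 + 31 + ? → (3,4) = 200 − 152 = 48.
Using column 5: 28 + 47 + 36 + 39 + ? → (4,5) = 200 − 150 = 50.
Row 3: 32 + 40 + 48 + 36 + ? = 200, so (3,1) = 44.
Row 4: 46 + 29 + 42 + 50 + ? = 200, so (4,1) = 33.

41 49 37 45 28 / 30 38 51 34 47 / 44 32 40 48 36 / 33 46 29 42 50 / 52 35 43 31 39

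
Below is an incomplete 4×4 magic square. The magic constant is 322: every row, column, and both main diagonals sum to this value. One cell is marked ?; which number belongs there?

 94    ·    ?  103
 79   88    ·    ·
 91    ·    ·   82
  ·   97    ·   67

Column 1 needs 322; the known cells sum to 264, so (4,1) = 58.
Using column 4: 103 + 82 + 67 + ? → (2,4) = 322 − 252 = 70.
Main diagonal: 94 + 88 + 67 + ? = 322, so (3,3) = 73.
Row 2 must total 322; the given cells sum to 237, so (2,3) = 85.
The remaining cell in row 3 is (3,2) = 322 − 246 = 76.
Using row 4: 58 + 97 + 67 + ? → (4,3) = 322 − 222 = 100.
Column 2: 88 + 76 + 97 + ? = 322, so (1,2) = 61.
Column 3 needs 322; the known cells sum to 258, so (1,3) = 64.

64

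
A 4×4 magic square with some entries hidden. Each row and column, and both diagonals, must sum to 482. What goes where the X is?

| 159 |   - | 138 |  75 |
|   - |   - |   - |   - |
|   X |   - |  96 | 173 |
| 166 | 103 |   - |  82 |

The remaining cell in row 1 is (1,2) = 482 − 372 = 110.
Using row 4: 166 + 103 + 82 + ? → (4,3) = 482 − 351 = 131.
The remaining cell in column 3 is (2,3) = 482 − 365 = 117.
Using column 4: 75 + 173 + 82 + ? → (2,4) = 482 − 330 = 152.
Main diagonal needs 482; the known cells sum to 337, so (2,2) = 145.
Using anti-diagonal: 75 + 117 + 166 + ? → (3,2) = 482 − 358 = 124.
From row 2, 482 − (145 + 117 + 152) gives (2,1) = 68.
Row 3: 124 + 96 + 173 + ? = 482, so (3,1) = 89.

89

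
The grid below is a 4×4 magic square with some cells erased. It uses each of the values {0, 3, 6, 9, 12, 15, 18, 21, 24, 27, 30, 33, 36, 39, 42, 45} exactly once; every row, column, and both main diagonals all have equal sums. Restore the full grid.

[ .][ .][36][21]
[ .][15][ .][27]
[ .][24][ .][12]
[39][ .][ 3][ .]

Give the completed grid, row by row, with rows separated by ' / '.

The 16 entries sum to 360, so each line sums to 360/4 = 90.
From column 4, 90 − (21 + 27 + 12) gives (4,4) = 30.
Anti-diagonal must total 90; the given cells sum to 84, so (2,3) = 6.
Row 2 must total 90; the given cells sum to 48, so (2,1) = 42.
The remaining cell in row 4 is (4,2) = 90 − 72 = 18.
From column 2, 90 − (15 + 24 + 18) gives (1,2) = 33.
The remaining cell in column 3 is (3,3) = 90 − 45 = 45.
From main diagonal, 90 − (15 + 45 + 30) gives (1,1) = 0.
Row 3: 24 + 45 + 12 + ? = 90, so (3,1) = 9.

0 33 36 21 / 42 15 6 27 / 9 24 45 12 / 39 18 3 30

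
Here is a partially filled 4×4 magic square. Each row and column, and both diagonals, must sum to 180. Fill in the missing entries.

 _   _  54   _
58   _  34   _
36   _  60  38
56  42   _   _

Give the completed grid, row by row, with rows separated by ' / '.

30 52 54 44 / 58 40 34 48 / 36 46 60 38 / 56 42 32 50

Row 3 must total 180; the given cells sum to 134, so (3,2) = 46.
Column 1 must total 180; the given cells sum to 150, so (1,1) = 30.
From column 3, 180 − (54 + 34 + 60) gives (4,3) = 32.
The remaining cell in anti-diagonal is (1,4) = 180 − 136 = 44.
The remaining cell in row 1 is (1,2) = 180 − 128 = 52.
From row 4, 180 − (56 + 42 + 32) gives (4,4) = 50.
Column 2 needs 180; the known cells sum to 140, so (2,2) = 40.
Column 4 must total 180; the given cells sum to 132, so (2,4) = 48.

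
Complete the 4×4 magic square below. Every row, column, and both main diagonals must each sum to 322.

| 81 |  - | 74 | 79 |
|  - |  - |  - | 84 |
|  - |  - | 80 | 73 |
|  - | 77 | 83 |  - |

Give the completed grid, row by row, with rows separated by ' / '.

The remaining cell in row 1 is (1,2) = 322 − 234 = 88.
Column 3 must total 322; the given cells sum to 237, so (2,3) = 85.
Column 4 needs 322; the known cells sum to 236, so (4,4) = 86.
Main diagonal must total 322; the given cells sum to 247, so (2,2) = 75.
Row 2 needs 322; the known cells sum to 244, so (2,1) = 78.
The remaining cell in row 4 is (4,1) = 322 − 246 = 76.
Column 1: 81 + 78 + 76 + ? = 322, so (3,1) = 87.
Column 2 must total 322; the given cells sum to 240, so (3,2) = 82.

81 88 74 79 / 78 75 85 84 / 87 82 80 73 / 76 77 83 86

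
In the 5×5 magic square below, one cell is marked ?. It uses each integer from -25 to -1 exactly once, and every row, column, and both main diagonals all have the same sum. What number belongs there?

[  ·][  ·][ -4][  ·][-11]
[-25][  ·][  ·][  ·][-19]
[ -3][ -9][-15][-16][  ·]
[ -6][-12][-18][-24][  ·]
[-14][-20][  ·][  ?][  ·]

-2

The entries are -25 through -1, which sum to -325, so each line sums to -325/5 = -65.
Row 3 needs -65; the known cells sum to -43, so (3,5) = -22.
From row 4, -65 − (-6 + (-12) + (-18) + (-24)) gives (4,5) = -5.
Column 1: -25 + (-3) + (-6) + (-14) + ? = -65, so (1,1) = -17.
The remaining cell in column 5 is (5,5) = -65 − (-57) = -8.
From main diagonal, -65 − (-17 + (-15) + (-24) + (-8)) gives (2,2) = -1.
From anti-diagonal, -65 − (-11 + (-15) + (-12) + (-14)) gives (2,4) = -13.
Using row 2: -25 + (-1) + (-13) + (-19) + ? → (2,3) = -65 − (-58) = -7.
From column 2, -65 − (-1 + (-9) + (-12) + (-20)) gives (1,2) = -23.
Column 3 must total -65; the given cells sum to -44, so (5,3) = -21.
From row 1, -65 − (-17 + (-23) + (-4) + (-11)) gives (1,4) = -10.
Row 5 must total -65; the given cells sum to -63, so (5,4) = -2.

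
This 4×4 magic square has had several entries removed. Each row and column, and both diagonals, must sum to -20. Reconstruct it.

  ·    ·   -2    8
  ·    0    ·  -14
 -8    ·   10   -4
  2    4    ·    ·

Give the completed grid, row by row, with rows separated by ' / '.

-20 -6 -2 8 / 6 0 -12 -14 / -8 -18 10 -4 / 2 4 -16 -10

Row 3: -8 + 10 + (-4) + ? = -20, so (3,2) = -18.
Using column 2: 0 + (-18) + 4 + ? → (1,2) = -20 − (-14) = -6.
Column 4: 8 + (-14) + (-4) + ? = -20, so (4,4) = -10.
From main diagonal, -20 − (0 + 10 + (-10)) gives (1,1) = -20.
Using anti-diagonal: 8 + (-18) + 2 + ? → (2,3) = -20 − (-8) = -12.
Row 2 needs -20; the known cells sum to -26, so (2,1) = 6.
Row 4 needs -20; the known cells sum to -4, so (4,3) = -16.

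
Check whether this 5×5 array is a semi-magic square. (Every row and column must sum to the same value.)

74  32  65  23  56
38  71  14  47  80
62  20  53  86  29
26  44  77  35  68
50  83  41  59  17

Yes

Row 1: 74 + 32 + 65 + 23 + 56 = 250.
Row 2: 38 + 71 + 14 + 47 + 80 = 250.
Row 3: 62 + 20 + 53 + 86 + 29 = 250.
Row 4: 26 + 44 + 77 + 35 + 68 = 250.
Row 5: 50 + 83 + 41 + 59 + 17 = 250.
Column 1: 74 + 38 + 62 + 26 + 50 = 250.
Column 2: 32 + 71 + 20 + 44 + 83 = 250.
Column 3: 65 + 14 + 53 + 77 + 41 = 250.
Column 4: 23 + 47 + 86 + 35 + 59 = 250.
Column 5: 56 + 80 + 29 + 68 + 17 = 250.
All lines sum to 250.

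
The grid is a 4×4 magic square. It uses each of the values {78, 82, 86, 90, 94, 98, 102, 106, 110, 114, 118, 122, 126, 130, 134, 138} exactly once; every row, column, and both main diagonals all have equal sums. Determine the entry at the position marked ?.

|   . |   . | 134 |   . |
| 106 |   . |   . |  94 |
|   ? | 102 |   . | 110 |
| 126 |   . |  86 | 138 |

The 16 entries sum to 1728, so each line sums to 1728/4 = 432.
Using row 4: 126 + 86 + 138 + ? → (4,2) = 432 − 350 = 82.
Column 4 needs 432; the known cells sum to 342, so (1,4) = 90.
From anti-diagonal, 432 − (90 + 102 + 126) gives (2,3) = 114.
Row 2 needs 432; the known cells sum to 314, so (2,2) = 118.
Column 2: 118 + 102 + 82 + ? = 432, so (1,2) = 130.
Column 3 needs 432; the known cells sum to 334, so (3,3) = 98.
Main diagonal: 118 + 98 + 138 + ? = 432, so (1,1) = 78.
Row 3: 102 + 98 + 110 + ? = 432, so (3,1) = 122.

122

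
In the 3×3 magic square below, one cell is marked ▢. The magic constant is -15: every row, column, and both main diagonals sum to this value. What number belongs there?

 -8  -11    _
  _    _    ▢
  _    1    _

-17

Row 1 needs -15; the known cells sum to -19, so (1,3) = 4.
Using column 2: -11 + 1 + ? → (2,2) = -15 − (-10) = -5.
Using main diagonal: -8 + (-5) + ? → (3,3) = -15 − (-13) = -2.
Anti-diagonal must total -15; the given cells sum to -1, so (3,1) = -14.
From column 1, -15 − (-8 + (-14)) gives (2,1) = 7.
From column 3, -15 − (4 + (-2)) gives (2,3) = -17.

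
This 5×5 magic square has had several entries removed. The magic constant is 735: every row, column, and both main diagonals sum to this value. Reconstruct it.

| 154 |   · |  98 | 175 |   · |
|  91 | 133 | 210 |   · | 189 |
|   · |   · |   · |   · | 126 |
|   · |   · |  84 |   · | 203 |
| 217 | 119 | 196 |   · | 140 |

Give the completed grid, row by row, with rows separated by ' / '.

154 231 98 175 77 / 91 133 210 112 189 / 168 70 147 224 126 / 105 182 84 161 203 / 217 119 196 63 140

Using row 2: 91 + 133 + 210 + 189 + ? → (2,4) = 735 − 623 = 112.
The remaining cell in row 5 is (5,4) = 735 − 672 = 63.
Column 3: 98 + 210 + 84 + 196 + ? = 735, so (3,3) = 147.
From column 5, 735 − (189 + 126 + 203 + 140) gives (1,5) = 77.
Using main diagonal: 154 + 133 + 147 + 140 + ? → (4,4) = 735 − 574 = 161.
Anti-diagonal needs 735; the known cells sum to 553, so (4,2) = 182.
Row 1 must total 735; the given cells sum to 504, so (1,2) = 231.
Using row 4: 182 + 84 + 161 + 203 + ? → (4,1) = 735 − 630 = 105.
Using column 1: 154 + 91 + 105 + 217 + ? → (3,1) = 735 − 567 = 168.
From column 2, 735 − (231 + 133 + 182 + 119) gives (3,2) = 70.
From column 4, 735 − (175 + 112 + 161 + 63) gives (3,4) = 224.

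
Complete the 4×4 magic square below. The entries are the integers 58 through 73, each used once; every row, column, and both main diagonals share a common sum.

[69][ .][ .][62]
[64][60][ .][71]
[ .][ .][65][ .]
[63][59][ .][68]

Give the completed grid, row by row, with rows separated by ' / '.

69 73 58 62 / 64 60 67 71 / 66 70 65 61 / 63 59 72 68

The entries are 58 through 73, which sum to 1048, so each line sums to 1048/4 = 262.
From row 2, 262 − (64 + 60 + 71) gives (2,3) = 67.
The remaining cell in row 4 is (4,3) = 262 − 190 = 72.
The remaining cell in column 1 is (3,1) = 262 − 196 = 66.
Column 3 must total 262; the given cells sum to 204, so (1,3) = 58.
The remaining cell in column 4 is (3,4) = 262 − 201 = 61.
Anti-diagonal must total 262; the given cells sum to 192, so (3,2) = 70.
From row 1, 262 − (69 + 58 + 62) gives (1,2) = 73.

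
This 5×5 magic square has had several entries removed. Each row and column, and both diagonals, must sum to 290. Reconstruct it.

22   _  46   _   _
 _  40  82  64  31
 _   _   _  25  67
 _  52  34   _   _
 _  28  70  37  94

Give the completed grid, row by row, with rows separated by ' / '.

22 79 46 88 55 / 73 40 82 64 31 / 49 91 58 25 67 / 85 52 34 76 43 / 61 28 70 37 94

From row 2, 290 − (40 + 82 + 64 + 31) gives (2,1) = 73.
The remaining cell in row 5 is (5,1) = 290 − 229 = 61.
Using column 3: 46 + 82 + 34 + 70 + ? → (3,3) = 290 − 232 = 58.
Using main diagonal: 22 + 40 + 58 + 94 + ? → (4,4) = 290 − 214 = 76.
Using anti-diagonal: 64 + 58 + 52 + 61 + ? → (1,5) = 290 − 235 = 55.
Column 4: 64 + 25 + 76 + 37 + ? = 290, so (1,4) = 88.
Column 5 must total 290; the given cells sum to 247, so (4,5) = 43.
From row 1, 290 − (22 + 46 + 88 + 55) gives (1,2) = 79.
The remaining cell in row 4 is (4,1) = 290 − 205 = 85.
From column 1, 290 − (22 + 73 + 85 + 61) gives (3,1) = 49.
The remaining cell in column 2 is (3,2) = 290 − 199 = 91.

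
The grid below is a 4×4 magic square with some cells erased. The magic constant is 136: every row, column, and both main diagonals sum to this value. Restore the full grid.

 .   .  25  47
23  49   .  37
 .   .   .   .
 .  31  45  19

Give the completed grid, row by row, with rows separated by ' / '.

Using row 2: 23 + 49 + 37 + ? → (2,3) = 136 − 109 = 27.
Using row 4: 31 + 45 + 19 + ? → (4,1) = 136 − 95 = 41.
Column 3 must total 136; the given cells sum to 97, so (3,3) = 39.
Column 4 needs 136; the known cells sum to 103, so (3,4) = 33.
Main diagonal needs 136; the known cells sum to 107, so (1,1) = 29.
From anti-diagonal, 136 − (47 + 27 + 41) gives (3,2) = 21.
Using row 1: 29 + 25 + 47 + ? → (1,2) = 136 − 101 = 35.
From row 3, 136 − (21 + 39 + 33) gives (3,1) = 43.

29 35 25 47 / 23 49 27 37 / 43 21 39 33 / 41 31 45 19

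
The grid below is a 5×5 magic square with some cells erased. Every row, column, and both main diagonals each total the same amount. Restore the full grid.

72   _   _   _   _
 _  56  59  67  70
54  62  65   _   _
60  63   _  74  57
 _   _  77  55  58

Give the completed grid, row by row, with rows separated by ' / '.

Main diagonal is already complete: 72 + 56 + 65 + 74 + 58 = 325, so that is the magic constant.
Row 2 must total 325; the given cells sum to 252, so (2,1) = 73.
Row 4 needs 325; the known cells sum to 254, so (4,3) = 71.
The remaining cell in column 1 is (5,1) = 325 − 259 = 66.
Using column 3: 59 + 65 + 71 + 77 + ? → (1,3) = 325 − 272 = 53.
The remaining cell in anti-diagonal is (1,5) = 325 − 261 = 64.
Using row 5: 66 + 77 + 55 + 58 + ? → (5,2) = 325 − 256 = 69.
From column 2, 325 − (56 + 62 + 63 + 69) gives (1,2) = 75.
From column 5, 325 − (64 + 70 + 57 + 58) gives (3,5) = 76.
Row 1 needs 325; the known cells sum to 264, so (1,4) = 61.
Row 3 must total 325; the given cells sum to 257, so (3,4) = 68.

72 75 53 61 64 / 73 56 59 67 70 / 54 62 65 68 76 / 60 63 71 74 57 / 66 69 77 55 58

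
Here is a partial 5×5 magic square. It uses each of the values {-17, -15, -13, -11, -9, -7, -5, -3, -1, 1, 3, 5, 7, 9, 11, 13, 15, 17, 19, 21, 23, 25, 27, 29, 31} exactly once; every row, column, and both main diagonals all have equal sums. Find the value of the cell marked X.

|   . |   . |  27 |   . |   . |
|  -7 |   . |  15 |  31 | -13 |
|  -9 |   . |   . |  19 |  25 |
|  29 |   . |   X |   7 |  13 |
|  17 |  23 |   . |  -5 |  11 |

The 25 entries sum to 175, so each line sums to 175/5 = 35.
Row 2 needs 35; the known cells sum to 26, so (2,2) = 9.
Row 5: 17 + 23 + (-5) + 11 + ? = 35, so (5,3) = -11.
Column 1: -7 + (-9) + 29 + 17 + ? = 35, so (1,1) = 5.
Column 4 must total 35; the given cells sum to 52, so (1,4) = -17.
Column 5: -13 + 25 + 13 + 11 + ? = 35, so (1,5) = -1.
Main diagonal: 5 + 9 + 7 + 11 + ? = 35, so (3,3) = 3.
From anti-diagonal, 35 − (-1 + 31 + 3 + 17) gives (4,2) = -15.
From row 1, 35 − (5 + 27 + (-17) + (-1)) gives (1,2) = 21.
Using row 3: -9 + 3 + 19 + 25 + ? → (3,2) = 35 − 38 = -3.
From row 4, 35 − (29 + (-15) + 7 + 13) gives (4,3) = 1.

1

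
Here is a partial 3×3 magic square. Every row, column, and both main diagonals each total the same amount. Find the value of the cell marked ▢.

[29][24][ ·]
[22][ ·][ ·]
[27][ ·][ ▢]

Column 1 is complete and sums to 78; that is the magic constant.
From row 1, 78 − (29 + 24) gives (1,3) = 25.
Anti-diagonal must total 78; the given cells sum to 52, so (2,2) = 26.
From row 2, 78 − (22 + 26) gives (2,3) = 30.
The remaining cell in column 2 is (3,2) = 78 − 50 = 28.
Using column 3: 25 + 30 + ? → (3,3) = 78 − 55 = 23.

23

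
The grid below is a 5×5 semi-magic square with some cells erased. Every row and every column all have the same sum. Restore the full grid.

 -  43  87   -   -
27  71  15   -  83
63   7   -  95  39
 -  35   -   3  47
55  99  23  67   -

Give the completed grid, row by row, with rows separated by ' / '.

19 43 87 31 75 / 27 71 15 59 83 / 63 7 51 95 39 / 91 35 79 3 47 / 55 99 23 67 11

Column 2 is already complete: 43 + 71 + 7 + 35 + 99 = 255, so that is the magic constant.
Row 2 needs 255; the known cells sum to 196, so (2,4) = 59.
Row 3 needs 255; the known cells sum to 204, so (3,3) = 51.
Row 5: 55 + 99 + 23 + 67 + ? = 255, so (5,5) = 11.
Column 3 needs 255; the known cells sum to 176, so (4,3) = 79.
Column 4 must total 255; the given cells sum to 224, so (1,4) = 31.
Column 5 must total 255; the given cells sum to 180, so (1,5) = 75.
Using row 1: 43 + 87 + 31 + 75 + ? → (1,1) = 255 − 236 = 19.
Row 4 must total 255; the given cells sum to 164, so (4,1) = 91.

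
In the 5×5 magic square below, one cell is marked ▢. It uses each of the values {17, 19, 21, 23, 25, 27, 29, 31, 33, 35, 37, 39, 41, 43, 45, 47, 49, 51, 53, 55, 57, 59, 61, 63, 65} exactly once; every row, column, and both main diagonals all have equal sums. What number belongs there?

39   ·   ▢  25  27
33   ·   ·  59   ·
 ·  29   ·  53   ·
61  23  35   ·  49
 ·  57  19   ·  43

The 25 entries sum to 1025, so each line sums to 1025/5 = 205.
Row 4 must total 205; the given cells sum to 168, so (4,4) = 37.
The remaining cell in column 4 is (5,4) = 205 − 174 = 31.
Row 5 needs 205; the known cells sum to 150, so (5,1) = 55.
The remaining cell in column 1 is (3,1) = 205 − 188 = 17.
The remaining cell in anti-diagonal is (3,3) = 205 − 164 = 41.
Row 3 needs 205; the known cells sum to 140, so (3,5) = 65.
Using column 5: 27 + 65 + 49 + 43 + ? → (2,5) = 205 − 184 = 21.
From main diagonal, 205 − (39 + 41 + 37 + 43) gives (2,2) = 45.
Row 2 must total 205; the given cells sum to 158, so (2,3) = 47.
Column 2 must total 205; the given cells sum to 154, so (1,2) = 51.
The remaining cell in column 3 is (1,3) = 205 − 142 = 63.

63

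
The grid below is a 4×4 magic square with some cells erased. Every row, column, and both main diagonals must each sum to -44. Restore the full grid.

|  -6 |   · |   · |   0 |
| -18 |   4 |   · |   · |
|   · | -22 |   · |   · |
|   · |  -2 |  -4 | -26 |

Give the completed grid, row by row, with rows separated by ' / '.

-6 -24 -14 0 / -18 4 -10 -20 / -8 -22 -16 2 / -12 -2 -4 -26

The remaining cell in row 4 is (4,1) = -44 − (-32) = -12.
Column 1 needs -44; the known cells sum to -36, so (3,1) = -8.
Column 2: 4 + (-22) + (-2) + ? = -44, so (1,2) = -24.
Main diagonal needs -44; the known cells sum to -28, so (3,3) = -16.
From anti-diagonal, -44 − (0 + (-22) + (-12)) gives (2,3) = -10.
Row 1 must total -44; the given cells sum to -30, so (1,3) = -14.
Row 2 must total -44; the given cells sum to -24, so (2,4) = -20.
Row 3 must total -44; the given cells sum to -46, so (3,4) = 2.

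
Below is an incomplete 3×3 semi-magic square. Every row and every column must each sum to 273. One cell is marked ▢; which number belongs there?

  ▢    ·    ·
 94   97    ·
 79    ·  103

100

Row 2 must total 273; the given cells sum to 191, so (2,3) = 82.
The remaining cell in row 3 is (3,2) = 273 − 182 = 91.
Column 1 must total 273; the given cells sum to 173, so (1,1) = 100.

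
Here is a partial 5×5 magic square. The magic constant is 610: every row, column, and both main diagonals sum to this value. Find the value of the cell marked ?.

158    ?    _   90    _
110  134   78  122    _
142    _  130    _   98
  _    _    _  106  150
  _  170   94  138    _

102

Using row 2: 110 + 134 + 78 + 122 + ? → (2,5) = 610 − 444 = 166.
From column 4, 610 − (90 + 122 + 106 + 138) gives (3,4) = 154.
The remaining cell in main diagonal is (5,5) = 610 − 528 = 82.
From row 3, 610 − (142 + 130 + 154 + 98) gives (3,2) = 86.
Row 5: 170 + 94 + 138 + 82 + ? = 610, so (5,1) = 126.
Using column 1: 158 + 110 + 142 + 126 + ? → (4,1) = 610 − 536 = 74.
Using column 5: 166 + 98 + 150 + 82 + ? → (1,5) = 610 − 496 = 114.
From anti-diagonal, 610 − (114 + 122 + 130 + 126) gives (4,2) = 118.
From row 4, 610 − (74 + 118 + 106 + 150) gives (4,3) = 162.
From column 2, 610 − (134 + 86 + 118 + 170) gives (1,2) = 102.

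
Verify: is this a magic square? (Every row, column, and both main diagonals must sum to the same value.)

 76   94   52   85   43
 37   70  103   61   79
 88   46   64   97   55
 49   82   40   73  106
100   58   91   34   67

Row 1: 76 + 94 + 52 + 85 + 43 = 350.
Row 2: 37 + 70 + 103 + 61 + 79 = 350.
Row 3: 88 + 46 + 64 + 97 + 55 = 350.
Row 4: 49 + 82 + 40 + 73 + 106 = 350.
Row 5: 100 + 58 + 91 + 34 + 67 = 350.
Column 1: 76 + 37 + 88 + 49 + 100 = 350.
Column 2: 94 + 70 + 46 + 82 + 58 = 350.
Column 3: 52 + 103 + 64 + 40 + 91 = 350.
Column 4: 85 + 61 + 97 + 73 + 34 = 350.
Column 5: 43 + 79 + 55 + 106 + 67 = 350.
Main diagonal: 76 + 70 + 64 + 73 + 67 = 350.
Anti-diagonal: 43 + 61 + 64 + 82 + 100 = 350.
All lines sum to 350.

Yes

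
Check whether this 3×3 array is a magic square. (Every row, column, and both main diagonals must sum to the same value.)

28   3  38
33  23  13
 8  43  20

Row 1: 28 + 3 + 38 = 69.
Row 2: 33 + 23 + 13 = 69.
Row 3: 8 + 43 + 20 = 71.
Column 1: 28 + 33 + 8 = 69.
Column 2: 3 + 23 + 43 = 69.
Column 3: 38 + 13 + 20 = 71.
Main diagonal: 28 + 23 + 20 = 71.
Anti-diagonal: 38 + 23 + 8 = 69.

No — row 2 sums to 69 but column 3 sums to 71.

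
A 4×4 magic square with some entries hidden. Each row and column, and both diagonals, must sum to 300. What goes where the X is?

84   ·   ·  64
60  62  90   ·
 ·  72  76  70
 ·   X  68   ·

80

From row 2, 300 − (60 + 62 + 90) gives (2,4) = 88.
The remaining cell in row 3 is (3,1) = 300 − 218 = 82.
Using column 1: 84 + 60 + 82 + ? → (4,1) = 300 − 226 = 74.
Column 3: 90 + 76 + 68 + ? = 300, so (1,3) = 66.
Column 4: 64 + 88 + 70 + ? = 300, so (4,4) = 78.
Using row 1: 84 + 66 + 64 + ? → (1,2) = 300 − 214 = 86.
From row 4, 300 − (74 + 68 + 78) gives (4,2) = 80.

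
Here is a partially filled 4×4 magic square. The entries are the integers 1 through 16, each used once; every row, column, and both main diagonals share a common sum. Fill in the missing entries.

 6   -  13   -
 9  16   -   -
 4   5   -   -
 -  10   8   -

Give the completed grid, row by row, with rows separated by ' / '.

The entries are 1 through 16, which sum to 136, so each line sums to 136/4 = 34.
Column 1 must total 34; the given cells sum to 19, so (4,1) = 15.
The remaining cell in column 2 is (1,2) = 34 − 31 = 3.
Using row 1: 6 + 3 + 13 + ? → (1,4) = 34 − 22 = 12.
Using row 4: 15 + 10 + 8 + ? → (4,4) = 34 − 33 = 1.
Main diagonal needs 34; the known cells sum to 23, so (3,3) = 11.
From anti-diagonal, 34 − (12 + 5 + 15) gives (2,3) = 2.
From row 2, 34 − (9 + 16 + 2) gives (2,4) = 7.
Row 3 must total 34; the given cells sum to 20, so (3,4) = 14.

6 3 13 12 / 9 16 2 7 / 4 5 11 14 / 15 10 8 1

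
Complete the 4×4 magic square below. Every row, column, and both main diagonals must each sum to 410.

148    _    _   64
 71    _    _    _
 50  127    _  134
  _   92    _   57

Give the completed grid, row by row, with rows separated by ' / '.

Row 3 needs 410; the known cells sum to 311, so (3,3) = 99.
Column 1 must total 410; the given cells sum to 269, so (4,1) = 141.
Using column 4: 64 + 134 + 57 + ? → (2,4) = 410 − 255 = 155.
Main diagonal needs 410; the known cells sum to 304, so (2,2) = 106.
Anti-diagonal must total 410; the given cells sum to 332, so (2,3) = 78.
From row 4, 410 − (141 + 92 + 57) gives (4,3) = 120.
Column 2 needs 410; the known cells sum to 325, so (1,2) = 85.
The remaining cell in column 3 is (1,3) = 410 − 297 = 113.

148 85 113 64 / 71 106 78 155 / 50 127 99 134 / 141 92 120 57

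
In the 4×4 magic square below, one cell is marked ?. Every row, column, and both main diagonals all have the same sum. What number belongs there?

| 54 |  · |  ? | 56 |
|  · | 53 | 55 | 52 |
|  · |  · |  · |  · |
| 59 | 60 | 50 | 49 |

Row 4 is complete and sums to 218; that is the magic constant.
From row 2, 218 − (53 + 55 + 52) gives (2,1) = 58.
Column 1 must total 218; the given cells sum to 171, so (3,1) = 47.
Using column 4: 56 + 52 + 49 + ? → (3,4) = 218 − 157 = 61.
Using main diagonal: 54 + 53 + 49 + ? → (3,3) = 218 − 156 = 62.
Anti-diagonal needs 218; the known cells sum to 170, so (3,2) = 48.
Column 2 must total 218; the given cells sum to 161, so (1,2) = 57.
From column 3, 218 − (55 + 62 + 50) gives (1,3) = 51.

51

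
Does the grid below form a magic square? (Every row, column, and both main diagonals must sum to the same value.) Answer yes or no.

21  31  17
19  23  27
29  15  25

Yes

Row 1: 21 + 31 + 17 = 69.
Row 2: 19 + 23 + 27 = 69.
Row 3: 29 + 15 + 25 = 69.
Column 1: 21 + 19 + 29 = 69.
Column 2: 31 + 23 + 15 = 69.
Column 3: 17 + 27 + 25 = 69.
Main diagonal: 21 + 23 + 25 = 69.
Anti-diagonal: 17 + 23 + 29 = 69.
All lines sum to 69.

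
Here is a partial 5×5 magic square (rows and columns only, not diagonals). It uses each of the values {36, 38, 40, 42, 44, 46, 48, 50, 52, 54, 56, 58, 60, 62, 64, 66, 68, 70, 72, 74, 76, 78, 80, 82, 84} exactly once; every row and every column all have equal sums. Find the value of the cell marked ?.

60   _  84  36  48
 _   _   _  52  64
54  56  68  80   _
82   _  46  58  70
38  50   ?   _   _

62

The 25 entries sum to 1500, so each line sums to 1500/5 = 300.
Row 1 needs 300; the known cells sum to 228, so (1,2) = 72.
Using row 3: 54 + 56 + 68 + 80 + ? → (3,5) = 300 − 258 = 42.
Using row 4: 82 + 46 + 58 + 70 + ? → (4,2) = 300 − 256 = 44.
Column 1: 60 + 54 + 82 + 38 + ? = 300, so (2,1) = 66.
From column 2, 300 − (72 + 56 + 44 + 50) gives (2,2) = 78.
The remaining cell in column 4 is (5,4) = 300 − 226 = 74.
Column 5 must total 300; the given cells sum to 224, so (5,5) = 76.
Using row 2: 66 + 78 + 52 + 64 + ? → (2,3) = 300 − 260 = 40.
From row 5, 300 − (38 + 50 + 74 + 76) gives (5,3) = 62.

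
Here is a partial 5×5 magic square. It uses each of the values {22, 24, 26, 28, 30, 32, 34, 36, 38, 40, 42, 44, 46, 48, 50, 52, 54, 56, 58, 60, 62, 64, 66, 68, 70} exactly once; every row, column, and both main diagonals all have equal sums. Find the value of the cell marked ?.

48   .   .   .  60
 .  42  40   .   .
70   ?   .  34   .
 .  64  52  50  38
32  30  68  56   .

The 25 entries sum to 1150, so each line sums to 1150/5 = 230.
Row 4 must total 230; the given cells sum to 204, so (4,1) = 26.
Row 5 must total 230; the given cells sum to 186, so (5,5) = 44.
Column 1: 48 + 70 + 26 + 32 + ? = 230, so (2,1) = 54.
Main diagonal needs 230; the known cells sum to 184, so (3,3) = 46.
Anti-diagonal needs 230; the known cells sum to 202, so (2,4) = 28.
Row 2 needs 230; the known cells sum to 164, so (2,5) = 66.
From column 3, 230 − (40 + 46 + 52 + 68) gives (1,3) = 24.
From column 4, 230 − (28 + 34 + 50 + 56) gives (1,4) = 62.
Column 5: 60 + 66 + 38 + 44 + ? = 230, so (3,5) = 22.
Row 1: 48 + 24 + 62 + 60 + ? = 230, so (1,2) = 36.
From row 3, 230 − (70 + 46 + 34 + 22) gives (3,2) = 58.

58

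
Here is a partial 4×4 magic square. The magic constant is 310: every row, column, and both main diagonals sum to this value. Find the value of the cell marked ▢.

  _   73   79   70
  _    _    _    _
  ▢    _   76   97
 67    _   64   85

Row 1 must total 310; the given cells sum to 222, so (1,1) = 88.
Row 4 must total 310; the given cells sum to 216, so (4,2) = 94.
Column 3 needs 310; the known cells sum to 219, so (2,3) = 91.
Column 4: 70 + 97 + 85 + ? = 310, so (2,4) = 58.
Using main diagonal: 88 + 76 + 85 + ? → (2,2) = 310 − 249 = 61.
Anti-diagonal must total 310; the given cells sum to 228, so (3,2) = 82.
Row 2: 61 + 91 + 58 + ? = 310, so (2,1) = 100.
From row 3, 310 − (82 + 76 + 97) gives (3,1) = 55.

55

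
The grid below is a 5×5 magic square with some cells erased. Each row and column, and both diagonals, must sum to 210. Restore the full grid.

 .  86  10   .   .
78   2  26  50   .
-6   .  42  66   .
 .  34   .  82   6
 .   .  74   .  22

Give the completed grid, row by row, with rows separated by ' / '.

From row 2, 210 − (78 + 2 + 26 + 50) gives (2,5) = 54.
Column 3: 10 + 26 + 42 + 74 + ? = 210, so (4,3) = 58.
The remaining cell in main diagonal is (1,1) = 210 − 148 = 62.
From row 4, 210 − (34 + 58 + 82 + 6) gives (4,1) = 30.
Column 1: 62 + 78 + (-6) + 30 + ? = 210, so (5,1) = 46.
Using anti-diagonal: 50 + 42 + 34 + 46 + ? → (1,5) = 210 − 172 = 38.
Row 1 needs 210; the known cells sum to 196, so (1,4) = 14.
The remaining cell in column 4 is (5,4) = 210 − 212 = -2.
The remaining cell in column 5 is (3,5) = 210 − 120 = 90.
Using row 3: -6 + 42 + 66 + 90 + ? → (3,2) = 210 − 192 = 18.
Row 5 must total 210; the given cells sum to 140, so (5,2) = 70.

62 86 10 14 38 / 78 2 26 50 54 / -6 18 42 66 90 / 30 34 58 82 6 / 46 70 74 -2 22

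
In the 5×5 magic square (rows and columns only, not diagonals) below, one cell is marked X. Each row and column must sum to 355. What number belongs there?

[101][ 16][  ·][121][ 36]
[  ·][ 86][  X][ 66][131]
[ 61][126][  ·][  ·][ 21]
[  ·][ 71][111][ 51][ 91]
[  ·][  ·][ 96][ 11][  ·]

26

The remaining cell in row 1 is (1,3) = 355 − 274 = 81.
Row 4 must total 355; the given cells sum to 324, so (4,1) = 31.
Column 2: 16 + 86 + 126 + 71 + ? = 355, so (5,2) = 56.
Column 4 needs 355; the known cells sum to 249, so (3,4) = 106.
From column 5, 355 − (36 + 131 + 21 + 91) gives (5,5) = 76.
Using row 3: 61 + 126 + 106 + 21 + ? → (3,3) = 355 − 314 = 41.
The remaining cell in row 5 is (5,1) = 355 − 239 = 116.
Column 1: 101 + 61 + 31 + 116 + ? = 355, so (2,1) = 46.
Column 3 needs 355; the known cells sum to 329, so (2,3) = 26.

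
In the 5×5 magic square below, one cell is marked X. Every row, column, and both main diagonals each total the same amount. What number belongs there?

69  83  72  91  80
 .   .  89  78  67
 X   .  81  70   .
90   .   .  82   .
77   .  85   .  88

Row 1 is complete and sums to 395; that is the magic constant.
From column 3, 395 − (72 + 89 + 81 + 85) gives (4,3) = 68.
Using column 4: 91 + 78 + 70 + 82 + ? → (5,4) = 395 − 321 = 74.
From main diagonal, 395 − (69 + 81 + 82 + 88) gives (2,2) = 75.
Using anti-diagonal: 80 + 78 + 81 + 77 + ? → (4,2) = 395 − 316 = 79.
From row 2, 395 − (75 + 89 + 78 + 67) gives (2,1) = 86.
Using row 4: 90 + 79 + 68 + 82 + ? → (4,5) = 395 − 319 = 76.
Row 5 needs 395; the known cells sum to 324, so (5,2) = 71.
From column 1, 395 − (69 + 86 + 90 + 77) gives (3,1) = 73.

73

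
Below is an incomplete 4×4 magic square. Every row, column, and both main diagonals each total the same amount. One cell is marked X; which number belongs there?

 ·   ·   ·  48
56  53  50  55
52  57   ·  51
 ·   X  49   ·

46

Row 2 is complete and sums to 214; that is the magic constant.
From row 3, 214 − (52 + 57 + 51) gives (3,3) = 54.
From column 3, 214 − (50 + 54 + 49) gives (1,3) = 61.
Column 4 must total 214; the given cells sum to 154, so (4,4) = 60.
Main diagonal needs 214; the known cells sum to 167, so (1,1) = 47.
Using anti-diagonal: 48 + 50 + 57 + ? → (4,1) = 214 − 155 = 59.
Using row 1: 47 + 61 + 48 + ? → (1,2) = 214 − 156 = 58.
From row 4, 214 − (59 + 49 + 60) gives (4,2) = 46.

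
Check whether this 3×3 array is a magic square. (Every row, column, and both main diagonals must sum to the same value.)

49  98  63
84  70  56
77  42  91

Row 1: 49 + 98 + 63 = 210.
Row 2: 84 + 70 + 56 = 210.
Row 3: 77 + 42 + 91 = 210.
Column 1: 49 + 84 + 77 = 210.
Column 2: 98 + 70 + 42 = 210.
Column 3: 63 + 56 + 91 = 210.
Main diagonal: 49 + 70 + 91 = 210.
Anti-diagonal: 63 + 70 + 77 = 210.
All lines sum to 210.

Yes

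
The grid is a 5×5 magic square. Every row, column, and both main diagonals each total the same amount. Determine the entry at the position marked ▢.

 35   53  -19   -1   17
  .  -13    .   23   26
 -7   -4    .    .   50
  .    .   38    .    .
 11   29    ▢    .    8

47

Row 1 is complete and sums to 85; that is the magic constant.
Column 2 must total 85; the given cells sum to 65, so (4,2) = 20.
Column 5 needs 85; the known cells sum to 101, so (4,5) = -16.
Anti-diagonal needs 85; the known cells sum to 71, so (3,3) = 14.
Using row 3: -7 + (-4) + 14 + 50 + ? → (3,4) = 85 − 53 = 32.
Main diagonal must total 85; the given cells sum to 44, so (4,4) = 41.
Row 4 must total 85; the given cells sum to 83, so (4,1) = 2.
Using column 1: 35 + (-7) + 2 + 11 + ? → (2,1) = 85 − 41 = 44.
Column 4 needs 85; the known cells sum to 95, so (5,4) = -10.
Row 2: 44 + (-13) + 23 + 26 + ? = 85, so (2,3) = 5.
Row 5 needs 85; the known cells sum to 38, so (5,3) = 47.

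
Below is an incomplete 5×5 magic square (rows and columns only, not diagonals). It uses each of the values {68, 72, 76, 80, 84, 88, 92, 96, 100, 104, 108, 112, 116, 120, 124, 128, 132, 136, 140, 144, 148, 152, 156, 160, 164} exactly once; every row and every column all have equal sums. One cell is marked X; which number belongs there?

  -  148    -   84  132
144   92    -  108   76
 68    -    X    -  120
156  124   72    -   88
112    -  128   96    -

The 25 entries sum to 2900, so each line sums to 2900/5 = 580.
Using row 2: 144 + 92 + 108 + 76 + ? → (2,3) = 580 − 420 = 160.
From row 4, 580 − (156 + 124 + 72 + 88) gives (4,4) = 140.
The remaining cell in column 1 is (1,1) = 580 − 480 = 100.
The remaining cell in column 4 is (3,4) = 580 − 428 = 152.
From column 5, 580 − (132 + 76 + 120 + 88) gives (5,5) = 164.
From row 1, 580 − (100 + 148 + 84 + 132) gives (1,3) = 116.
Using row 5: 112 + 128 + 96 + 164 + ? → (5,2) = 580 − 500 = 80.
From column 2, 580 − (148 + 92 + 124 + 80) gives (3,2) = 136.
From column 3, 580 − (116 + 160 + 72 + 128) gives (3,3) = 104.

104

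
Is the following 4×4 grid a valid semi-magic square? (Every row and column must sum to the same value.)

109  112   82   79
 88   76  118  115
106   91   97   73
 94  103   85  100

No — column 1 sums to 397 but column 2 sums to 382.

Row 1: 109 + 112 + 82 + 79 = 382.
Row 2: 88 + 76 + 118 + 115 = 397.
Row 3: 106 + 91 + 97 + 73 = 367.
Row 4: 94 + 103 + 85 + 100 = 382.
Column 1: 109 + 88 + 106 + 94 = 397.
Column 2: 112 + 76 + 91 + 103 = 382.
Column 3: 82 + 118 + 97 + 85 = 382.
Column 4: 79 + 115 + 73 + 100 = 367.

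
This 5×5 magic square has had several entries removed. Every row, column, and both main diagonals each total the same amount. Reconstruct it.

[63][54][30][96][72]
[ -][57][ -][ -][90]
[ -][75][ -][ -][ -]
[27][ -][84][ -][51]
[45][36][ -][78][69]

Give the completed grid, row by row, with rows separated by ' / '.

Row 1 is already complete: 63 + 54 + 30 + 96 + 72 = 315, so that is the magic constant.
Row 5: 45 + 36 + 78 + 69 + ? = 315, so (5,3) = 87.
From column 2, 315 − (54 + 57 + 75 + 36) gives (4,2) = 93.
The remaining cell in column 5 is (3,5) = 315 − 282 = 33.
Using row 4: 27 + 93 + 84 + 51 + ? → (4,4) = 315 − 255 = 60.
Main diagonal must total 315; the given cells sum to 249, so (3,3) = 66.
Anti-diagonal needs 315; the known cells sum to 276, so (2,4) = 39.
From column 3, 315 − (30 + 66 + 84 + 87) gives (2,3) = 48.
Column 4 must total 315; the given cells sum to 273, so (3,4) = 42.
Row 2: 57 + 48 + 39 + 90 + ? = 315, so (2,1) = 81.
Row 3: 75 + 66 + 42 + 33 + ? = 315, so (3,1) = 99.

63 54 30 96 72 / 81 57 48 39 90 / 99 75 66 42 33 / 27 93 84 60 51 / 45 36 87 78 69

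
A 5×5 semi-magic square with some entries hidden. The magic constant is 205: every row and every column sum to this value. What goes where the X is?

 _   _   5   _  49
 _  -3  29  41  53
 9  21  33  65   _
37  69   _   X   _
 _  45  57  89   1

Row 2: -3 + 29 + 41 + 53 + ? = 205, so (2,1) = 85.
The remaining cell in row 3 is (3,5) = 205 − 128 = 77.
From row 5, 205 − (45 + 57 + 89 + 1) gives (5,1) = 13.
Using column 1: 85 + 9 + 37 + 13 + ? → (1,1) = 205 − 144 = 61.
The remaining cell in column 2 is (1,2) = 205 − 132 = 73.
From column 3, 205 − (5 + 29 + 33 + 57) gives (4,3) = 81.
Column 5: 49 + 53 + 77 + 1 + ? = 205, so (4,5) = 25.
Row 1: 61 + 73 + 5 + 49 + ? = 205, so (1,4) = 17.
The remaining cell in row 4 is (4,4) = 205 − 212 = -7.

-7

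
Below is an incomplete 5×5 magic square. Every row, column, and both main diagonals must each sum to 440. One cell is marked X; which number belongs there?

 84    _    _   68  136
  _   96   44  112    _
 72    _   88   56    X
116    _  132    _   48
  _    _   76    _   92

104

The remaining cell in column 3 is (1,3) = 440 − 340 = 100.
Using main diagonal: 84 + 96 + 88 + 92 + ? → (4,4) = 440 − 360 = 80.
The remaining cell in row 1 is (1,2) = 440 − 388 = 52.
Using row 4: 116 + 132 + 80 + 48 + ? → (4,2) = 440 − 376 = 64.
Column 4 needs 440; the known cells sum to 316, so (5,4) = 124.
From anti-diagonal, 440 − (136 + 112 + 88 + 64) gives (5,1) = 40.
From row 5, 440 − (40 + 76 + 124 + 92) gives (5,2) = 108.
Column 1 needs 440; the known cells sum to 312, so (2,1) = 128.
The remaining cell in column 2 is (3,2) = 440 − 320 = 120.
Using row 2: 128 + 96 + 44 + 112 + ? → (2,5) = 440 − 380 = 60.
Row 3: 72 + 120 + 88 + 56 + ? = 440, so (3,5) = 104.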